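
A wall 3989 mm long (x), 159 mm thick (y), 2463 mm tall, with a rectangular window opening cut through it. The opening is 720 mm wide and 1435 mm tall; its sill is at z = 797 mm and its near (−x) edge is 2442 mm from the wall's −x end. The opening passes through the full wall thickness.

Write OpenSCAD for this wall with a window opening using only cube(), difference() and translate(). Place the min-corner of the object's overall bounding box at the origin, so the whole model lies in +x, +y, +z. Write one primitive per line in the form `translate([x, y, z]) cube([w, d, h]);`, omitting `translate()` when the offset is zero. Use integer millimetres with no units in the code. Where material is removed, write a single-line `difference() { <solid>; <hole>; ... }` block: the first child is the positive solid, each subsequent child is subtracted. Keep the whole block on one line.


difference() { cube([3989, 159, 2463]); translate([2442, 0, 797]) cube([720, 159, 1435]); }


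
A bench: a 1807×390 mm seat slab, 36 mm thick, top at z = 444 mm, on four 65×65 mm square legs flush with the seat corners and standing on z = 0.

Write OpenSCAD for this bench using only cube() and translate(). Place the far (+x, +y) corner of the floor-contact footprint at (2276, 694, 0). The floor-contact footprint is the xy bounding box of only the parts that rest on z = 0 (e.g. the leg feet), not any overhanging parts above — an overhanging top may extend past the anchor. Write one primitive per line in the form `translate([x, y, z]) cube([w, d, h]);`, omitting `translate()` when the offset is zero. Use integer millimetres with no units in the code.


// leg_h = 444 − 36 = 408
translate([469, 304, 408]) cube([1807, 390, 36]);
translate([469, 304, 0]) cube([65, 65, 408]);
translate([469, 629, 0]) cube([65, 65, 408]);
translate([2211, 304, 0]) cube([65, 65, 408]);
translate([2211, 629, 0]) cube([65, 65, 408]);


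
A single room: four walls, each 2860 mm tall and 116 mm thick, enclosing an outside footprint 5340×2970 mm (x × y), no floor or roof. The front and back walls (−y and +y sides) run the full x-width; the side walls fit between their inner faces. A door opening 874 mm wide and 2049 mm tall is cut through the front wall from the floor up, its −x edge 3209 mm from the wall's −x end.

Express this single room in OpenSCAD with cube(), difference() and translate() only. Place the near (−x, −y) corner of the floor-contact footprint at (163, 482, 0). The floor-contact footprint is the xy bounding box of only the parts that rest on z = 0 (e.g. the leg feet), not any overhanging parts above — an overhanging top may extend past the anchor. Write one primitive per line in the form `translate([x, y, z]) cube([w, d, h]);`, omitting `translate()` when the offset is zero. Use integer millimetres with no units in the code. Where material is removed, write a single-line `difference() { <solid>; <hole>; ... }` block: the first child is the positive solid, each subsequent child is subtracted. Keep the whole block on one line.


difference() { translate([163, 482, 0]) cube([5340, 116, 2860]); translate([3372, 482, 0]) cube([874, 116, 2049]); }
translate([163, 3336, 0]) cube([5340, 116, 2860]);
translate([163, 598, 0]) cube([116, 2738, 2860]);
translate([5387, 598, 0]) cube([116, 2738, 2860]);


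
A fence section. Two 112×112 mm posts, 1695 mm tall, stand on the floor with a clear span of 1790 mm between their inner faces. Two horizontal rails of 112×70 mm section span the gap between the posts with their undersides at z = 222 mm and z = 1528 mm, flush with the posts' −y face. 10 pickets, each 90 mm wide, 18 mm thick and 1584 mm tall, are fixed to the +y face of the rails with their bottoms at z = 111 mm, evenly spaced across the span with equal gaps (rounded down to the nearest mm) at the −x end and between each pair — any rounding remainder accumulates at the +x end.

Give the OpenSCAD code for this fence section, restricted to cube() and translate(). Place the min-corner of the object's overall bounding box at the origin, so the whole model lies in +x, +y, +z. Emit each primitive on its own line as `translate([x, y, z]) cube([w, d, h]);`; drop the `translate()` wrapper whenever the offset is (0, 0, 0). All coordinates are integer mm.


cube([112, 112, 1695]);
translate([1902, 0, 0]) cube([112, 112, 1695]);
translate([112, 0, 222]) cube([1790, 112, 70]);
translate([112, 0, 1528]) cube([1790, 112, 70]);
translate([192, 112, 111]) cube([90, 18, 1584]);
translate([362, 112, 111]) cube([90, 18, 1584]);
translate([532, 112, 111]) cube([90, 18, 1584]);
translate([702, 112, 111]) cube([90, 18, 1584]);
translate([872, 112, 111]) cube([90, 18, 1584]);
translate([1042, 112, 111]) cube([90, 18, 1584]);
translate([1212, 112, 111]) cube([90, 18, 1584]);
translate([1382, 112, 111]) cube([90, 18, 1584]);
translate([1552, 112, 111]) cube([90, 18, 1584]);
translate([1722, 112, 111]) cube([90, 18, 1584]);


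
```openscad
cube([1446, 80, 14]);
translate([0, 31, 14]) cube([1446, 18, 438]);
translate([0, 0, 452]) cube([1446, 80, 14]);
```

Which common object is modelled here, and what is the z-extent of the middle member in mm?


An I-beam. The web height is 438 mm.

Two wide flanges with a thin centred web — an I-beam. Overall 466 mm minus two 14 mm flanges gives a web of 466 − 2·14 = 438 mm.


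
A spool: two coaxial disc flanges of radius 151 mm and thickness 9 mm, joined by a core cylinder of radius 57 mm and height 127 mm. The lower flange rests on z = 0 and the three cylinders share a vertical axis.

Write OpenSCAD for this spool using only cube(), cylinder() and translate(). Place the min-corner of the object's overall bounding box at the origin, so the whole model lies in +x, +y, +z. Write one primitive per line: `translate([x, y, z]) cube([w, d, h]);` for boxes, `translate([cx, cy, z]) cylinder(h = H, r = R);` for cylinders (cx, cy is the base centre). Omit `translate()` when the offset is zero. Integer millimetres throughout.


translate([151, 151, 0]) cylinder(h = 9, r = 151);
translate([151, 151, 9]) cylinder(h = 127, r = 57);
translate([151, 151, 136]) cylinder(h = 9, r = 151);


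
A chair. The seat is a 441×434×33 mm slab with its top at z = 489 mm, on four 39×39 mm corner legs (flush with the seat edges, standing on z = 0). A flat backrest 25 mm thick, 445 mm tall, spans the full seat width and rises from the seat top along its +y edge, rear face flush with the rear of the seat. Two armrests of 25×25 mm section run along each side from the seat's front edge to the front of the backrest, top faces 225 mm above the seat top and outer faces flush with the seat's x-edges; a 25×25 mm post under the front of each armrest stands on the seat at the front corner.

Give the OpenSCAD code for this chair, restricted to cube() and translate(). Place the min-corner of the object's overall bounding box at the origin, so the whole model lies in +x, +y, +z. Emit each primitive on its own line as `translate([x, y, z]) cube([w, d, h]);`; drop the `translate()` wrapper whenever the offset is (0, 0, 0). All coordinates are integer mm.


translate([0, 0, 456]) cube([441, 434, 33]);
cube([39, 39, 456]);
translate([402, 0, 0]) cube([39, 39, 456]);
translate([0, 395, 0]) cube([39, 39, 456]);
translate([402, 395, 0]) cube([39, 39, 456]);
translate([0, 409, 489]) cube([441, 25, 445]);
translate([0, 0, 689]) cube([25, 409, 25]);
translate([416, 0, 689]) cube([25, 409, 25]);
translate([0, 0, 489]) cube([25, 25, 200]);
translate([416, 0, 489]) cube([25, 25, 200]);


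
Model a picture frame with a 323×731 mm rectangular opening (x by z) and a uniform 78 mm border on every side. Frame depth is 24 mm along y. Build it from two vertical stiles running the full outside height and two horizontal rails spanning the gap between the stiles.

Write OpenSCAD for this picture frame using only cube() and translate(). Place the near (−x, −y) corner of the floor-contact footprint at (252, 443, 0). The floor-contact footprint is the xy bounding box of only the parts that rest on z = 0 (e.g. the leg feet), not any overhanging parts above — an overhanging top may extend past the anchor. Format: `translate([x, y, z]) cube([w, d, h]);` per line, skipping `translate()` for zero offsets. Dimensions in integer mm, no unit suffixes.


translate([252, 443, 0]) cube([78, 24, 887]);
translate([653, 443, 0]) cube([78, 24, 887]);
translate([330, 443, 0]) cube([323, 24, 78]);
translate([330, 443, 809]) cube([323, 24, 78]);


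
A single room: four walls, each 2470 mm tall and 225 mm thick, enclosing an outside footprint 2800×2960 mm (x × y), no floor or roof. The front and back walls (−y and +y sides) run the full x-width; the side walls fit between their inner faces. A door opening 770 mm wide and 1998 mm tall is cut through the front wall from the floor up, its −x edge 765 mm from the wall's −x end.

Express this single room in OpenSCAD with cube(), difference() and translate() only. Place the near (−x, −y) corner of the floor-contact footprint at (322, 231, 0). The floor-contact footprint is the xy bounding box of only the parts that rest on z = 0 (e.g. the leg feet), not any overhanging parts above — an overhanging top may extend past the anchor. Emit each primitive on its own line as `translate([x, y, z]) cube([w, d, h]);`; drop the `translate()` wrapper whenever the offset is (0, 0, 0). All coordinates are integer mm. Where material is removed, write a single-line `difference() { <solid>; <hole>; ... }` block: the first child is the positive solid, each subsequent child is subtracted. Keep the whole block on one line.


difference() { translate([322, 231, 0]) cube([2800, 225, 2470]); translate([1087, 231, 0]) cube([770, 225, 1998]); }
translate([322, 2966, 0]) cube([2800, 225, 2470]);
translate([322, 456, 0]) cube([225, 2510, 2470]);
translate([2897, 456, 0]) cube([225, 2510, 2470]);


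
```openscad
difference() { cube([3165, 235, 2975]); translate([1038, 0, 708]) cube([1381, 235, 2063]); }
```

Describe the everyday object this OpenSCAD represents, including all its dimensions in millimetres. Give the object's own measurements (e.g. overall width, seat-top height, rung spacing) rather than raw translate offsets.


A wall 3165 mm long (x), 235 mm thick (y), 2975 mm tall, with a rectangular window opening cut through it. The opening is 1381 mm wide and 2063 mm tall; its sill is at z = 708 mm and its near (−x) edge is 1038 mm from the wall's −x end. The opening passes through the full wall thickness.


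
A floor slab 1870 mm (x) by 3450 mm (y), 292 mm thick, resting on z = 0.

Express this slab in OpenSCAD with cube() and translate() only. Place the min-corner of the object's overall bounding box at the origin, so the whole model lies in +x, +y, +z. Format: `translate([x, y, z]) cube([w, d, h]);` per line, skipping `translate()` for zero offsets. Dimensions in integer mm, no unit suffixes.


cube([1870, 3450, 292]);


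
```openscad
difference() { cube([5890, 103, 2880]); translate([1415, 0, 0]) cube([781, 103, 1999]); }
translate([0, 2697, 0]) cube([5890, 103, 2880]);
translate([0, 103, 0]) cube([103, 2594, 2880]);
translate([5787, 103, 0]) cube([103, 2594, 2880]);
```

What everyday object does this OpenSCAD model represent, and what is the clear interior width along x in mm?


A single room. The interior width is 5684 mm.

Four walls enclosing a rectangle with a door in the front wall — a room. Outside width 5890 minus two 103 mm walls gives 5684 mm.


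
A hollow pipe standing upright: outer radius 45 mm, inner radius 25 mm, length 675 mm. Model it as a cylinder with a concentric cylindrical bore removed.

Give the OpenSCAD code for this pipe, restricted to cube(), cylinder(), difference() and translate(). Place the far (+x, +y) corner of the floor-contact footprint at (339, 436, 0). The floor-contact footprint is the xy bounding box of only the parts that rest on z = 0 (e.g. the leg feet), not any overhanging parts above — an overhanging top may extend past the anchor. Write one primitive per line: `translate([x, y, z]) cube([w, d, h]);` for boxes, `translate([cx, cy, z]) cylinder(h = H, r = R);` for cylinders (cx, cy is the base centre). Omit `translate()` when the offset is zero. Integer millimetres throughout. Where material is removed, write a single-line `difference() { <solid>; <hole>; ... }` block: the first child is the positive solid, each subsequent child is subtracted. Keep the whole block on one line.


difference() { translate([294, 391, 0]) cylinder(h = 675, r = 45); translate([294, 391, 0]) cylinder(h = 675, r = 25); }


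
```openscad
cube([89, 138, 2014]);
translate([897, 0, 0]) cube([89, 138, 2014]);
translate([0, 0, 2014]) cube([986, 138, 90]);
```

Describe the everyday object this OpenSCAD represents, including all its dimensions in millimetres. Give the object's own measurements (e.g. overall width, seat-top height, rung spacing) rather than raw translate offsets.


A door frame. The clear opening is 808 mm wide and 2014 mm high. Two 89 mm wide jambs, 138 mm deep, stand either side of the opening from the floor to the top of the opening. A 90 mm thick head sits across the top of both jambs, spanning the full outside width of the frame.


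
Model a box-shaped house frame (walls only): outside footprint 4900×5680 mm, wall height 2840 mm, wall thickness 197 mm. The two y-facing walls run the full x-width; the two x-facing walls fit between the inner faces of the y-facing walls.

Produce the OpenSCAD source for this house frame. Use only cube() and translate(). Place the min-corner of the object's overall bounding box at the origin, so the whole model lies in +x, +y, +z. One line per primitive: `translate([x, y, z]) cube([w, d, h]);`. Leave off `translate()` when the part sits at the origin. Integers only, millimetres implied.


cube([4900, 197, 2840]);
translate([0, 5483, 0]) cube([4900, 197, 2840]);
translate([0, 197, 0]) cube([197, 5286, 2840]);
translate([4703, 197, 0]) cube([197, 5286, 2840]);


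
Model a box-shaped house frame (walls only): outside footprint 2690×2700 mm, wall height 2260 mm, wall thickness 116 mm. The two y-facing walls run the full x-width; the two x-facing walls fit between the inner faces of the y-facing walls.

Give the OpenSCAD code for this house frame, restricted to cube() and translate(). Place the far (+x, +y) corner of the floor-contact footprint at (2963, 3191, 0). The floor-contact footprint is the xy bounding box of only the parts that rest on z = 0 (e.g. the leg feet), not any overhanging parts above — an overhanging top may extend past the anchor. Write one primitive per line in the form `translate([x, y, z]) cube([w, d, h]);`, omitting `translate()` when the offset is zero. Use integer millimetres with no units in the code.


translate([273, 491, 0]) cube([2690, 116, 2260]);
translate([273, 3075, 0]) cube([2690, 116, 2260]);
translate([273, 607, 0]) cube([116, 2468, 2260]);
translate([2847, 607, 0]) cube([116, 2468, 2260]);


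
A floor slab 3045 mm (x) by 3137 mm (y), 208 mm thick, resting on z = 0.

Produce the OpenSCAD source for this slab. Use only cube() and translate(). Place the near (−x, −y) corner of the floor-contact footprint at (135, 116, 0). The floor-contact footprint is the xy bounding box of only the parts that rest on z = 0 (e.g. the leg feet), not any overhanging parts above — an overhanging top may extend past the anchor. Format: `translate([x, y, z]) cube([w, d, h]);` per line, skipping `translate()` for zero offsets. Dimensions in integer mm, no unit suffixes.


translate([135, 116, 0]) cube([3045, 3137, 208]);


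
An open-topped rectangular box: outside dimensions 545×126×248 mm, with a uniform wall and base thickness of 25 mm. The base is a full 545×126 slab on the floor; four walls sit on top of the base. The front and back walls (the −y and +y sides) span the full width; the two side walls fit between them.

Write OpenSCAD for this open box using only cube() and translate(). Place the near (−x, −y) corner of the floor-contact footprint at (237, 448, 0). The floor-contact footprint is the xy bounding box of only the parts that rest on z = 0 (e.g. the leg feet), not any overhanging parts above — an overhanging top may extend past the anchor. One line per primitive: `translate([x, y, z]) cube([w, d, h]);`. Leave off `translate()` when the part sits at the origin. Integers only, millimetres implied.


translate([237, 448, 0]) cube([545, 126, 25]);
translate([237, 448, 25]) cube([545, 25, 223]);
translate([237, 549, 25]) cube([545, 25, 223]);
translate([237, 473, 25]) cube([25, 76, 223]);
translate([757, 473, 25]) cube([25, 76, 223]);


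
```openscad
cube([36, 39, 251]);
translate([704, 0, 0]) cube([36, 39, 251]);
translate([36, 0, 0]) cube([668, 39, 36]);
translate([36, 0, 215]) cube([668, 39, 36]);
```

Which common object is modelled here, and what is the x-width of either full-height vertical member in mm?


A picture frame. The border width is 36 mm.

Four thin pieces enclosing a rectangular opening — a picture frame. The two full-height stiles are 251 mm tall; the top rail sits at z = 215 and is 36 mm tall, so the border above the opening is 251 − 215 = 36 mm, matching the stile x-width.


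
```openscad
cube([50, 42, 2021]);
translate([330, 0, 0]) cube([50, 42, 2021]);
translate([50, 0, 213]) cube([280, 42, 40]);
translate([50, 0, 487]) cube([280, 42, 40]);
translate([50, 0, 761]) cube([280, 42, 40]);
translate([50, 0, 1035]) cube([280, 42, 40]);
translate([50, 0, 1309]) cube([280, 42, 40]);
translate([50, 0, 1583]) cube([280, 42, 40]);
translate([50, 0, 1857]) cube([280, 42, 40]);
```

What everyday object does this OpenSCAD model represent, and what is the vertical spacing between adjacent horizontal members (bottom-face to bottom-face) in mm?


A ladder. The rung spacing is 274 mm.

Two tall 50×42 posts with 7 short bars between them — a ladder. Adjacent rungs sit at z = 213 and z = 487, so the spacing is 487 − 213 = 274 mm.


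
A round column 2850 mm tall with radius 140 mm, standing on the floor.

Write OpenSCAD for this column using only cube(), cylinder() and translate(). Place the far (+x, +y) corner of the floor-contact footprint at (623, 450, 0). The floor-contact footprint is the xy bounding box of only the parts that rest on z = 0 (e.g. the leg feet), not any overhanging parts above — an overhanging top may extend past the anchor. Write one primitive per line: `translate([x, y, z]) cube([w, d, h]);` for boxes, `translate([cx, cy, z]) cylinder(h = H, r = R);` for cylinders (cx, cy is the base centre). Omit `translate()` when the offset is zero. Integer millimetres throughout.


translate([483, 310, 0]) cylinder(h = 2850, r = 140);


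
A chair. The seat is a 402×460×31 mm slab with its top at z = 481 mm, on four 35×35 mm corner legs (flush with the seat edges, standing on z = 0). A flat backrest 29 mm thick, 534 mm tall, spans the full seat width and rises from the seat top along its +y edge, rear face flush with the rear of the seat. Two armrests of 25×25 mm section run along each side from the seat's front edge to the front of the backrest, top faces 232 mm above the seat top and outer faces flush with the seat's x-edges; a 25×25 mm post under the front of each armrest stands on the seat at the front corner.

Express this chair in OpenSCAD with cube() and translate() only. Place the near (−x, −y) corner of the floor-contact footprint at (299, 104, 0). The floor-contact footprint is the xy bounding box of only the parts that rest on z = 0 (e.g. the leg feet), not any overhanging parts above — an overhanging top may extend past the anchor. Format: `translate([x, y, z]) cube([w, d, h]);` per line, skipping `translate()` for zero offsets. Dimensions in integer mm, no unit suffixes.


translate([299, 104, 450]) cube([402, 460, 31]);
translate([299, 104, 0]) cube([35, 35, 450]);
translate([666, 104, 0]) cube([35, 35, 450]);
translate([299, 529, 0]) cube([35, 35, 450]);
translate([666, 529, 0]) cube([35, 35, 450]);
translate([299, 535, 481]) cube([402, 29, 534]);
translate([299, 104, 688]) cube([25, 431, 25]);
translate([676, 104, 688]) cube([25, 431, 25]);
translate([299, 104, 481]) cube([25, 25, 207]);
translate([676, 104, 481]) cube([25, 25, 207]);


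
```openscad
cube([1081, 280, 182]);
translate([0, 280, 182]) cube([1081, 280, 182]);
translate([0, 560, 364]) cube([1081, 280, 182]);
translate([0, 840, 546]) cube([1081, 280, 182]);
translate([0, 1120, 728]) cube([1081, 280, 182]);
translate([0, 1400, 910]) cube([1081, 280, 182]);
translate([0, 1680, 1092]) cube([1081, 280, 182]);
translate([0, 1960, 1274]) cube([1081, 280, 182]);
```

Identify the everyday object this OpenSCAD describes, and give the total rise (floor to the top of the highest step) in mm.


A staircase. The total rise is 1456 mm.

8 identical blocks, each offset up and back from the previous — a staircase. Each step is 182 mm tall and there are 8 of them, so the total rise is 8 × 182 = 1456 mm.


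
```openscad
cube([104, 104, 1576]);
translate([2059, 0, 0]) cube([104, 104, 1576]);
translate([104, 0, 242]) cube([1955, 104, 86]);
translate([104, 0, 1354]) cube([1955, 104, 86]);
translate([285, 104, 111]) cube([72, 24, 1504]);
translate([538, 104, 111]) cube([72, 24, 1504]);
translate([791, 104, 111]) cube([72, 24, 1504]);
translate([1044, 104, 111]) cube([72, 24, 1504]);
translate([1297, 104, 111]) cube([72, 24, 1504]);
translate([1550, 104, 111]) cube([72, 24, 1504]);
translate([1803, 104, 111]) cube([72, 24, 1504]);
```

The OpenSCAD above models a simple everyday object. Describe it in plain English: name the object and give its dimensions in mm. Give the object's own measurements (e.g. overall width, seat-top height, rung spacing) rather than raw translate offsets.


A fence section. Two 104×104 mm posts, 1576 mm tall, stand on the floor with a clear span of 1955 mm between their inner faces. Two horizontal rails of 104×86 mm section span the gap between the posts with their undersides at z = 242 mm and z = 1354 mm, flush with the posts' −y face. 7 pickets, each 72 mm wide, 24 mm thick and 1504 mm tall, are fixed to the +y face of the rails with their bottoms at z = 111 mm, spaced across the span with a 181 mm gap after the −x post and between neighbouring pickets, with 184 mm left before the +x post.


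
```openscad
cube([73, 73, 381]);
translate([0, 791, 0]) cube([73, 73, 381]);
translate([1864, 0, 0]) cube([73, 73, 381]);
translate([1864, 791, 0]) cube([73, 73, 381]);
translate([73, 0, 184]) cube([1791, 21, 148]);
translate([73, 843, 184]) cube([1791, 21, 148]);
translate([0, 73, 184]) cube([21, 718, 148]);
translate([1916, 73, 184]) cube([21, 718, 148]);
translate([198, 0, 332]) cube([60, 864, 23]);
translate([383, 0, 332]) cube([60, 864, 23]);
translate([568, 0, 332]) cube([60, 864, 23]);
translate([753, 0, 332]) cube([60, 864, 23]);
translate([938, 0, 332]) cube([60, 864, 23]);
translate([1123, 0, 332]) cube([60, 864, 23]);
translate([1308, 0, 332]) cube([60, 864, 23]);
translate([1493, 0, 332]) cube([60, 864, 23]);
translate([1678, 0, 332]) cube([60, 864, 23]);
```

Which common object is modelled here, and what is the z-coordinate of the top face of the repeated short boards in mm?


A bed frame. The slat-top height is 355 mm.

Four posts, four rails, and a row of slats — a bed frame. Slats sit on the rails at z = 184 + 148 = 332; with slat thickness 23, the top is 355 mm.


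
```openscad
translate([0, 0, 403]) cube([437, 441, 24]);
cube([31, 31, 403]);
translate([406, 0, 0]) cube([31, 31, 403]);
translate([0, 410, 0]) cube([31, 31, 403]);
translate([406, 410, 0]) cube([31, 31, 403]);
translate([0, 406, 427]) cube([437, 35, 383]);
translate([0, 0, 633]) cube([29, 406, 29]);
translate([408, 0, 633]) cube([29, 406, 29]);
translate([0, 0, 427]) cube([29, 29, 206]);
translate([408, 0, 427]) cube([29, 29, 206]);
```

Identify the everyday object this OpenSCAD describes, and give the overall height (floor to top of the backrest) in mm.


A chair. The overall height is 810 mm.

A slab on four corner posts with a tall panel at the back — a chair. The seat slab sits at z = 403 with thickness 24, and the 383 mm backrest starts at the seat top, so the overall height is 403 + 24 + 383 = 810 mm.


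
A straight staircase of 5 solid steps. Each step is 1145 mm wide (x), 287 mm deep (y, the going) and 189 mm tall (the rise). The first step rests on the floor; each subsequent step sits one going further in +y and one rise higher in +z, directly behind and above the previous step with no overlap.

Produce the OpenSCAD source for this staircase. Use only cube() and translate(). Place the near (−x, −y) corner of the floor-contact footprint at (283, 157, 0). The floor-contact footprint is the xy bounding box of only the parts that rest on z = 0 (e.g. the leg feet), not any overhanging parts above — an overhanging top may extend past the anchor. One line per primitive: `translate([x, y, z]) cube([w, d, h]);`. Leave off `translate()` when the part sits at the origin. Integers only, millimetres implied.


translate([283, 157, 0]) cube([1145, 287, 189]);
translate([283, 444, 189]) cube([1145, 287, 189]);
translate([283, 731, 378]) cube([1145, 287, 189]);
translate([283, 1018, 567]) cube([1145, 287, 189]);
translate([283, 1305, 756]) cube([1145, 287, 189]);


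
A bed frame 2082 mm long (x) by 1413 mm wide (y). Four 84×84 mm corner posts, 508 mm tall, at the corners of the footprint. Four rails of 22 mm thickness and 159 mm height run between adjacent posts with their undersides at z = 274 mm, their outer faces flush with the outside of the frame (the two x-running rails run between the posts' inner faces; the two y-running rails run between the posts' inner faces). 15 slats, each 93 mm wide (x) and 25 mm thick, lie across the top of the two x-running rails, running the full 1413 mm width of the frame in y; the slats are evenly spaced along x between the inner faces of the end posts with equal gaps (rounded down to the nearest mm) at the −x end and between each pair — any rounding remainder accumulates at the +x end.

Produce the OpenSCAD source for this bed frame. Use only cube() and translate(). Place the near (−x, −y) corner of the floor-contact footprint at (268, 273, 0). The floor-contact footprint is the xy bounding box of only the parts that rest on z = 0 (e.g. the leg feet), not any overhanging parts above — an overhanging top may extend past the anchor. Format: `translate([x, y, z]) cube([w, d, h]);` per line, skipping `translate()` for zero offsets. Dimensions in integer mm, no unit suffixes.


translate([268, 273, 0]) cube([84, 84, 508]);
translate([268, 1602, 0]) cube([84, 84, 508]);
translate([2266, 273, 0]) cube([84, 84, 508]);
translate([2266, 1602, 0]) cube([84, 84, 508]);
translate([352, 273, 274]) cube([1914, 22, 159]);
translate([352, 1664, 274]) cube([1914, 22, 159]);
translate([268, 357, 274]) cube([22, 1245, 159]);
translate([2328, 357, 274]) cube([22, 1245, 159]);
translate([384, 273, 433]) cube([93, 1413, 25]);
translate([509, 273, 433]) cube([93, 1413, 25]);
translate([634, 273, 433]) cube([93, 1413, 25]);
translate([759, 273, 433]) cube([93, 1413, 25]);
translate([884, 273, 433]) cube([93, 1413, 25]);
translate([1009, 273, 433]) cube([93, 1413, 25]);
translate([1134, 273, 433]) cube([93, 1413, 25]);
translate([1259, 273, 433]) cube([93, 1413, 25]);
translate([1384, 273, 433]) cube([93, 1413, 25]);
translate([1509, 273, 433]) cube([93, 1413, 25]);
translate([1634, 273, 433]) cube([93, 1413, 25]);
translate([1759, 273, 433]) cube([93, 1413, 25]);
translate([1884, 273, 433]) cube([93, 1413, 25]);
translate([2009, 273, 433]) cube([93, 1413, 25]);
translate([2134, 273, 433]) cube([93, 1413, 25]);


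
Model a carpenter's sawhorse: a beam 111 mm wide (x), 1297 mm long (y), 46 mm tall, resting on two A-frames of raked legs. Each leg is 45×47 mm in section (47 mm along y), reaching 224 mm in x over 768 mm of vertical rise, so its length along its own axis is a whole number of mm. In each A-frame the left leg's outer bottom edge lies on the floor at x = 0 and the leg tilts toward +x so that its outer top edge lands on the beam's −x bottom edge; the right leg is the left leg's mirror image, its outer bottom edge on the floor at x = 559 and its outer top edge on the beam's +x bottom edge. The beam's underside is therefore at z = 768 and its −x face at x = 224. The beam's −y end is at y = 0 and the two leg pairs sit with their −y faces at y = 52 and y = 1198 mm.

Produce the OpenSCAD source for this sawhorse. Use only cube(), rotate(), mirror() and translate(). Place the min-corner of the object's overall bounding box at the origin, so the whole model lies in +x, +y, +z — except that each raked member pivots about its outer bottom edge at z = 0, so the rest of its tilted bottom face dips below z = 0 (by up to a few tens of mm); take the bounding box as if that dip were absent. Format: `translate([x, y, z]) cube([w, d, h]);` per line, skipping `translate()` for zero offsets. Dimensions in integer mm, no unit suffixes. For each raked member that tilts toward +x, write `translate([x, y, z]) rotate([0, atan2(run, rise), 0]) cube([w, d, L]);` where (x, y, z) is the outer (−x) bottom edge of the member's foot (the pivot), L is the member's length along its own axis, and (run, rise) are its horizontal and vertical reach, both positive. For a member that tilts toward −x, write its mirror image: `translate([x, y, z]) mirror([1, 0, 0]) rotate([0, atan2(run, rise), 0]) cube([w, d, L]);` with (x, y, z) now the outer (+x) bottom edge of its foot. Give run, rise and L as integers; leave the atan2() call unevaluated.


translate([224, 0, 768]) cube([111, 1297, 46]);
translate([0, 52, 0]) rotate([0, atan2(224, 768), 0]) cube([45, 47, 800]);
translate([559, 52, 0]) mirror([1, 0, 0]) rotate([0, atan2(224, 768), 0]) cube([45, 47, 800]);
translate([0, 1198, 0]) rotate([0, atan2(224, 768), 0]) cube([45, 47, 800]);
translate([559, 1198, 0]) mirror([1, 0, 0]) rotate([0, atan2(224, 768), 0]) cube([45, 47, 800]);


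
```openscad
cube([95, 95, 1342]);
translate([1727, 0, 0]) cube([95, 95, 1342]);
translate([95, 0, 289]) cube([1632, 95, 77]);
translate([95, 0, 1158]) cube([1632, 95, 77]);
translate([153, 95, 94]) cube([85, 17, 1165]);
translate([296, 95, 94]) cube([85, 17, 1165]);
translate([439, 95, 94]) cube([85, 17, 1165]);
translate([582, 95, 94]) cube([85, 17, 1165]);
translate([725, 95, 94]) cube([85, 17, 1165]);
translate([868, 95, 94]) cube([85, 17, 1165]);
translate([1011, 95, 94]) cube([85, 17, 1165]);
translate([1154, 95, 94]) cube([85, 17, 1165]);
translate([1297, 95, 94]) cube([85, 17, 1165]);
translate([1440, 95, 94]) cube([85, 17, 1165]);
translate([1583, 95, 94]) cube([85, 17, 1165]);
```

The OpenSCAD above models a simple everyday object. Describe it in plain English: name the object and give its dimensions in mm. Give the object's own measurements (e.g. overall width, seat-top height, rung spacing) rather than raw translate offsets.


A fence section. Two 95×95 mm posts, 1342 mm tall, stand on the floor with a clear span of 1632 mm between their inner faces. Two horizontal rails of 95×77 mm section span the gap between the posts with their undersides at z = 289 mm and z = 1158 mm, flush with the posts' −y face. 11 pickets, each 85 mm wide, 17 mm thick and 1165 mm tall, are fixed to the +y face of the rails with their bottoms at z = 94 mm, spaced across the span with a 58 mm gap after the −x post and between neighbouring pickets, with 59 mm left before the +x post.


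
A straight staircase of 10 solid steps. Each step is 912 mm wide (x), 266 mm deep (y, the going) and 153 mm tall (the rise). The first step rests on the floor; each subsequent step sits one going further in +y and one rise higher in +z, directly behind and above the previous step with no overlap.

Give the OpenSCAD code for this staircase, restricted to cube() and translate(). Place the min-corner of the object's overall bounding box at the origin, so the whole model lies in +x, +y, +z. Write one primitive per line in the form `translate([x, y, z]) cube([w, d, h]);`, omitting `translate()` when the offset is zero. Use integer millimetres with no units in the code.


cube([912, 266, 153]);
translate([0, 266, 153]) cube([912, 266, 153]);
translate([0, 532, 306]) cube([912, 266, 153]);
translate([0, 798, 459]) cube([912, 266, 153]);
translate([0, 1064, 612]) cube([912, 266, 153]);
translate([0, 1330, 765]) cube([912, 266, 153]);
translate([0, 1596, 918]) cube([912, 266, 153]);
translate([0, 1862, 1071]) cube([912, 266, 153]);
translate([0, 2128, 1224]) cube([912, 266, 153]);
translate([0, 2394, 1377]) cube([912, 266, 153]);


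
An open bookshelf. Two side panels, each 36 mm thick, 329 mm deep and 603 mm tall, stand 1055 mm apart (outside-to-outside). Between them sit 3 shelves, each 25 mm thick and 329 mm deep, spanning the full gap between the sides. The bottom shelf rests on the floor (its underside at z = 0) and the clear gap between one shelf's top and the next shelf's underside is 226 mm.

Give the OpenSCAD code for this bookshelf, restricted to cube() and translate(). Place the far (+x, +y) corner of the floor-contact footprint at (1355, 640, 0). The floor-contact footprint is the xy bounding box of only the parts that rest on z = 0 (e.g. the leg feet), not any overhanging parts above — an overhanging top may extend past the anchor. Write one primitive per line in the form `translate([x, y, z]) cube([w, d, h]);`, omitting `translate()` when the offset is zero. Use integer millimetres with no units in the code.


translate([300, 311, 0]) cube([36, 329, 603]);
translate([1319, 311, 0]) cube([36, 329, 603]);
translate([336, 311, 0]) cube([983, 329, 25]);
translate([336, 311, 251]) cube([983, 329, 25]);
translate([336, 311, 502]) cube([983, 329, 25]);


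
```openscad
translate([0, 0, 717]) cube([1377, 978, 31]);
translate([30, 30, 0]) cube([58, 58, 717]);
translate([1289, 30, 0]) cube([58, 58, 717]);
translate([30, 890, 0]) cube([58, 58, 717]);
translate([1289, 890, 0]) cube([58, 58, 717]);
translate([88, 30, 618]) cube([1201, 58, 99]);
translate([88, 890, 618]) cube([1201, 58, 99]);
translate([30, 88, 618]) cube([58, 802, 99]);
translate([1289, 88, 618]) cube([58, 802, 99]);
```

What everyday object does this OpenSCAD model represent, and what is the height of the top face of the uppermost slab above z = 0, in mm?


A table. The table height is 748 mm.

A 1377×978×31 slab sits at z = 717 on four 58 mm square posts — a table. The top surface is at 717 + 31 = 748 mm.


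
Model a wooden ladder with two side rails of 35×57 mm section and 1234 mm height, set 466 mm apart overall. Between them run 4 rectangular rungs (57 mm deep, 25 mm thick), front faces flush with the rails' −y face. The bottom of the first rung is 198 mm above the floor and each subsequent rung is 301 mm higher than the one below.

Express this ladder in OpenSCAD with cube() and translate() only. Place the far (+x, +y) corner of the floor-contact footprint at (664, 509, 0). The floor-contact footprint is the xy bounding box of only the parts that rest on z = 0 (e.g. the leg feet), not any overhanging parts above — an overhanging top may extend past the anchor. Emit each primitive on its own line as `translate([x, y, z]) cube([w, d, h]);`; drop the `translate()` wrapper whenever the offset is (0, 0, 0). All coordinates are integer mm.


translate([198, 452, 0]) cube([35, 57, 1234]);
translate([629, 452, 0]) cube([35, 57, 1234]);
translate([233, 452, 198]) cube([396, 57, 25]);
translate([233, 452, 499]) cube([396, 57, 25]);
translate([233, 452, 800]) cube([396, 57, 25]);
translate([233, 452, 1101]) cube([396, 57, 25]);


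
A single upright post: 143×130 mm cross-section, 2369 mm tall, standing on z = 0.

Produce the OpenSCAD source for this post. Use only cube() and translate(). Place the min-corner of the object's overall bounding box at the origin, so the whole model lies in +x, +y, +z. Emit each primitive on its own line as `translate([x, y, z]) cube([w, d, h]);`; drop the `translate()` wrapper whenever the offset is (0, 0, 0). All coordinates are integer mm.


cube([143, 130, 2369]);


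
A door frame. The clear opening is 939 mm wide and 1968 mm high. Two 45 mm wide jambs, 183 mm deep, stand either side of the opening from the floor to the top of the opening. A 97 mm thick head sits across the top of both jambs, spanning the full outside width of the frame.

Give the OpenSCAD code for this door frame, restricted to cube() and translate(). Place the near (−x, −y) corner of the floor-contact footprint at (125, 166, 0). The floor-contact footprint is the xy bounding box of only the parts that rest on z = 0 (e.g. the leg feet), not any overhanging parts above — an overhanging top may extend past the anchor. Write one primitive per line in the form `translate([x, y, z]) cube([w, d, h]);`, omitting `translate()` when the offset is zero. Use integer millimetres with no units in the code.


translate([125, 166, 0]) cube([45, 183, 1968]);
translate([1109, 166, 0]) cube([45, 183, 1968]);
translate([125, 166, 1968]) cube([1029, 183, 97]);


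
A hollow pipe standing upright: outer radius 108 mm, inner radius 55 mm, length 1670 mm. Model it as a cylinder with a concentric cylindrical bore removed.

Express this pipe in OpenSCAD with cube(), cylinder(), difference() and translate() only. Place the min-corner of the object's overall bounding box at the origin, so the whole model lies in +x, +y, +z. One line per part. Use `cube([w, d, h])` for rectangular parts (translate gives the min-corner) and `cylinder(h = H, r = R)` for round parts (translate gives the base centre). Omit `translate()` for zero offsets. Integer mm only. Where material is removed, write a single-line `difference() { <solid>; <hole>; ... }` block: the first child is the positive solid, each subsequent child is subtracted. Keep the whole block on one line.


difference() { translate([108, 108, 0]) cylinder(h = 1670, r = 108); translate([108, 108, 0]) cylinder(h = 1670, r = 55); }


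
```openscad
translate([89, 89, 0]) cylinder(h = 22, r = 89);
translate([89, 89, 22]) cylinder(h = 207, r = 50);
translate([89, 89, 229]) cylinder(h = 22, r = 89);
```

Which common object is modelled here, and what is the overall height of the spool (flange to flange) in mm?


A spool. The overall height is 251 mm.

Three coaxial cylinders, large–small–large — a spool. Two 22 mm flanges and a 207 mm core give 22 + 207 + 22 = 251 mm.


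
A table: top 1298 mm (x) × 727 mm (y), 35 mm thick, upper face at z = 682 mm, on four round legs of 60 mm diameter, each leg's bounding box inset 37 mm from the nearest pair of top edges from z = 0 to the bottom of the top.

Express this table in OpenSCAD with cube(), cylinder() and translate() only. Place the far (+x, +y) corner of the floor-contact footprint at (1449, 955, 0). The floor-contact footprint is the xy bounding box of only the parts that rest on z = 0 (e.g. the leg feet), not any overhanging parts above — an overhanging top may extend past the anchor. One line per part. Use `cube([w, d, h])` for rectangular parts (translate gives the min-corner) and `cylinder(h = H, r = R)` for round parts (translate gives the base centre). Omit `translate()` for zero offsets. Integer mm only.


translate([188, 265, 647]) cube([1298, 727, 35]);
translate([255, 332, 0]) cylinder(h = 647, r = 30);
translate([1419, 332, 0]) cylinder(h = 647, r = 30);
translate([255, 925, 0]) cylinder(h = 647, r = 30);
translate([1419, 925, 0]) cylinder(h = 647, r = 30);


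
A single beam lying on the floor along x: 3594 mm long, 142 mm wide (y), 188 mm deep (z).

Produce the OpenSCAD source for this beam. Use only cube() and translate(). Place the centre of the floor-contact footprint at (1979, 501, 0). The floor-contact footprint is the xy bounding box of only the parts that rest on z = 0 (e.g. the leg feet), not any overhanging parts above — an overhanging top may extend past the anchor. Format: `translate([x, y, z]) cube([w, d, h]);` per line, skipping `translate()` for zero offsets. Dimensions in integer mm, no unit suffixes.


translate([182, 430, 0]) cube([3594, 142, 188]);


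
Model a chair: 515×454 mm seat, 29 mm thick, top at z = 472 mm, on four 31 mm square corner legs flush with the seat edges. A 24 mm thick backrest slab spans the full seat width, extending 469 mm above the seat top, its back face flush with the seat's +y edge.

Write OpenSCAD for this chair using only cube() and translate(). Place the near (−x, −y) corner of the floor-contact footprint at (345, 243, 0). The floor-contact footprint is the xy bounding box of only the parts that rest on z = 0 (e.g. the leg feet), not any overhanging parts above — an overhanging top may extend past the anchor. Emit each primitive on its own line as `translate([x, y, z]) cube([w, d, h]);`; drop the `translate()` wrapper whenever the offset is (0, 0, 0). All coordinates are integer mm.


// leg_h = 472 - 29 = 443
translate([345, 243, 443]) cube([515, 454, 29]);
translate([345, 243, 0]) cube([31, 31, 443]);
translate([829, 243, 0]) cube([31, 31, 443]);
translate([345, 666, 0]) cube([31, 31, 443]);
translate([829, 666, 0]) cube([31, 31, 443]);
translate([345, 673, 472]) cube([515, 24, 469]);
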